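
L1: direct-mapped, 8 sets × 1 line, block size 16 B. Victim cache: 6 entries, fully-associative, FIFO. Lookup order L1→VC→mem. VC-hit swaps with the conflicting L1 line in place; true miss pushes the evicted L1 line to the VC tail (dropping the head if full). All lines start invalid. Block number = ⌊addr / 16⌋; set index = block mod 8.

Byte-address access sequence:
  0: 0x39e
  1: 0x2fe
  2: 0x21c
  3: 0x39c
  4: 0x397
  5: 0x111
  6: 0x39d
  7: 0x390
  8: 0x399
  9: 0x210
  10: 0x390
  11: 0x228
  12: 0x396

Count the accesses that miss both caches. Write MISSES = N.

  [0] addr=0x39e blk=57 s=1: MISS | VC []
  [1] addr=0x2fe blk=47 s=7: MISS | VC []
  [2] addr=0x21c blk=33 s=1: MISS | VC [57]
  [3] addr=0x39c blk=57 s=1: VC-HIT | VC [33]
  [4] addr=0x397 blk=57 s=1: L1-HIT | VC [33]
  [5] addr=0x111 blk=17 s=1: MISS | VC [33, 57]
  [6] addr=0x39d blk=57 s=1: VC-HIT | VC [33, 17]
  [7] addr=0x390 blk=57 s=1: L1-HIT | VC [33, 17]
  [8] addr=0x399 blk=57 s=1: L1-HIT | VC [33, 17]
  [9] addr=0x210 blk=33 s=1: VC-HIT | VC [57, 17]
  [10] addr=0x390 blk=57 s=1: VC-HIT | VC [33, 17]
  [11] addr=0x228 blk=34 s=2: MISS | VC [33, 17]
  [12] addr=0x396 blk=57 s=1: L1-HIT | VC [33, 17]

MISSES = 5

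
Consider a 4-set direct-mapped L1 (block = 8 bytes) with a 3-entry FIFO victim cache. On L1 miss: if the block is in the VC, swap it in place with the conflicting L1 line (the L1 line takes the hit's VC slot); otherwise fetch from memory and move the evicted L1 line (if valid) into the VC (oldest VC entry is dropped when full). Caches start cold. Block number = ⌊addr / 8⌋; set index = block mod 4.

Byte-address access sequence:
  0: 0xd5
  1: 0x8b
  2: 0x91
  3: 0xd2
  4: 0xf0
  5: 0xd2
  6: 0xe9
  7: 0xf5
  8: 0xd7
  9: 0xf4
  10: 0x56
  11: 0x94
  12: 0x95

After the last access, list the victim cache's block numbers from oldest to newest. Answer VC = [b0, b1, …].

0: 0xd5 (blk 26, set 2) → MISS  vc=[]
1: 0x8b (blk 17, set 1) → MISS  vc=[]
2: 0x91 (blk 18, set 2) → MISS  vc=[26]
3: 0xd2 (blk 26, set 2) → VC-HIT  vc=[18]
4: 0xf0 (blk 30, set 2) → MISS  vc=[18, 26]
5: 0xd2 (blk 26, set 2) → VC-HIT  vc=[18, 30]
6: 0xe9 (blk 29, set 1) → MISS  vc=[18, 30, 17]
7: 0xf5 (blk 30, set 2) → VC-HIT  vc=[18, 26, 17]
8: 0xd7 (blk 26, set 2) → VC-HIT  vc=[18, 30, 17]
9: 0xf4 (blk 30, set 2) → VC-HIT  vc=[18, 26, 17]
10: 0x56 (blk 10, set 2) → MISS  vc=[26, 17, 30]
11: 0x94 (blk 18, set 2) → MISS  vc=[17, 30, 10]
12: 0x95 (blk 18, set 2) → L1-HIT  vc=[17, 30, 10]

VC = [17, 30, 10]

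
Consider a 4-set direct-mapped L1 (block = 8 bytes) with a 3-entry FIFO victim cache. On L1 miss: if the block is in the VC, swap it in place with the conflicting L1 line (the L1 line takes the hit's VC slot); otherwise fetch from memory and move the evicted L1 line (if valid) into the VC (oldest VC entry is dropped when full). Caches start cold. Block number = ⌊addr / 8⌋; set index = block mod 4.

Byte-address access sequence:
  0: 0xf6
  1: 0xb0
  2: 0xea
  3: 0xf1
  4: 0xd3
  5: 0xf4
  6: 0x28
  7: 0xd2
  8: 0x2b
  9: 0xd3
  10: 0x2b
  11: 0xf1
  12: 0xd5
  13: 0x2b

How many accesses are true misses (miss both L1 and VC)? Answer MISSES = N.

0: 0xf6 (blk 30, set 2) → MISS  vc=[]
1: 0xb0 (blk 22, set 2) → MISS  vc=[30]
2: 0xea (blk 29, set 1) → MISS  vc=[30]
3: 0xf1 (blk 30, set 2) → VC-HIT  vc=[22]
4: 0xd3 (blk 26, set 2) → MISS  vc=[22, 30]
5: 0xf4 (blk 30, set 2) → VC-HIT  vc=[22, 26]
6: 0x28 (blk 5, set 1) → MISS  vc=[22, 26, 29]
7: 0xd2 (blk 26, set 2) → VC-HIT  vc=[22, 30, 29]
8: 0x2b (blk 5, set 1) → L1-HIT  vc=[22, 30, 29]
9: 0xd3 (blk 26, set 2) → L1-HIT  vc=[22, 30, 29]
10: 0x2b (blk 5, set 1) → L1-HIT  vc=[22, 30, 29]
11: 0xf1 (blk 30, set 2) → VC-HIT  vc=[22, 26, 29]
12: 0xd5 (blk 26, set 2) → VC-HIT  vc=[22, 30, 29]
13: 0x2b (blk 5, set 1) → L1-HIT  vc=[22, 30, 29]

MISSES = 5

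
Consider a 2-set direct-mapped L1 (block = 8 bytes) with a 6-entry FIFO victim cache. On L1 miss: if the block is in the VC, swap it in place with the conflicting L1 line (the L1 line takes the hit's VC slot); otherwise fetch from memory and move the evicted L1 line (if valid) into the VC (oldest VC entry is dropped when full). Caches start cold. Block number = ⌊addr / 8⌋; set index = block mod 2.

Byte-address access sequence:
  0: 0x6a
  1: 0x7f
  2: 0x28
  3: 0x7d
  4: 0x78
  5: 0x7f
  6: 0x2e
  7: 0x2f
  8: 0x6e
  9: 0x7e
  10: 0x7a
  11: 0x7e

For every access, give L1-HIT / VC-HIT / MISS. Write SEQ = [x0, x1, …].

SEQ = [MISS, MISS, MISS, VC-HIT, L1-HIT, L1-HIT, VC-HIT, L1-HIT, VC-HIT, VC-HIT, L1-HIT, L1-HIT]

#0 0x6a→b13/s1 MISS; vc=[]
#1 0x7f→b15/s1 MISS; vc=[13]
#2 0x28→b5/s1 MISS; vc=[13,15]
#3 0x7d→b15/s1 VC-HIT; vc=[13,5]
#4 0x78→b15/s1 L1-HIT; vc=[13,5]
#5 0x7f→b15/s1 L1-HIT; vc=[13,5]
#6 0x2e→b5/s1 VC-HIT; vc=[13,15]
#7 0x2f→b5/s1 L1-HIT; vc=[13,15]
#8 0x6e→b13/s1 VC-HIT; vc=[5,15]
#9 0x7e→b15/s1 VC-HIT; vc=[5,13]
#10 0x7a→b15/s1 L1-HIT; vc=[5,13]
#11 0x7e→b15/s1 L1-HIT; vc=[5,13]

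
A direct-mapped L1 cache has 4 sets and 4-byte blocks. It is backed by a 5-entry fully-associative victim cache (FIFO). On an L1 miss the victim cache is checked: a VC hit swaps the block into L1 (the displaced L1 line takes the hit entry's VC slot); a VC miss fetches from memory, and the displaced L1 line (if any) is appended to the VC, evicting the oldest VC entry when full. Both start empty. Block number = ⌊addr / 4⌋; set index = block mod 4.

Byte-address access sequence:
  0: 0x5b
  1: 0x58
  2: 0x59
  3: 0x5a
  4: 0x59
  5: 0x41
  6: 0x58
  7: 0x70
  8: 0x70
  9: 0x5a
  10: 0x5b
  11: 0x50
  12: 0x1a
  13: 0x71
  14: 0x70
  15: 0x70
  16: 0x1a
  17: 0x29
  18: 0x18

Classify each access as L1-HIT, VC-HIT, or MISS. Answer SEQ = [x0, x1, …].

#0 0x5b→b22/s2 MISS; vc=[]
#1 0x58→b22/s2 L1-HIT; vc=[]
#2 0x59→b22/s2 L1-HIT; vc=[]
#3 0x5a→b22/s2 L1-HIT; vc=[]
#4 0x59→b22/s2 L1-HIT; vc=[]
#5 0x41→b16/s0 MISS; vc=[]
#6 0x58→b22/s2 L1-HIT; vc=[]
#7 0x70→b28/s0 MISS; vc=[16]
#8 0x70→b28/s0 L1-HIT; vc=[16]
#9 0x5a→b22/s2 L1-HIT; vc=[16]
#10 0x5b→b22/s2 L1-HIT; vc=[16]
#11 0x50→b20/s0 MISS; vc=[16,28]
#12 0x1a→b6/s2 MISS; vc=[16,28,22]
#13 0x71→b28/s0 VC-HIT; vc=[16,20,22]
#14 0x70→b28/s0 L1-HIT; vc=[16,20,22]
#15 0x70→b28/s0 L1-HIT; vc=[16,20,22]
#16 0x1a→b6/s2 L1-HIT; vc=[16,20,22]
#17 0x29→b10/s2 MISS; vc=[16,20,22,6]
#18 0x18→b6/s2 VC-HIT; vc=[16,20,22,10]

SEQ = [MISS, L1-HIT, L1-HIT, L1-HIT, L1-HIT, MISS, L1-HIT, MISS, L1-HIT, L1-HIT, L1-HIT, MISS, MISS, VC-HIT, L1-HIT, L1-HIT, L1-HIT, MISS, VC-HIT]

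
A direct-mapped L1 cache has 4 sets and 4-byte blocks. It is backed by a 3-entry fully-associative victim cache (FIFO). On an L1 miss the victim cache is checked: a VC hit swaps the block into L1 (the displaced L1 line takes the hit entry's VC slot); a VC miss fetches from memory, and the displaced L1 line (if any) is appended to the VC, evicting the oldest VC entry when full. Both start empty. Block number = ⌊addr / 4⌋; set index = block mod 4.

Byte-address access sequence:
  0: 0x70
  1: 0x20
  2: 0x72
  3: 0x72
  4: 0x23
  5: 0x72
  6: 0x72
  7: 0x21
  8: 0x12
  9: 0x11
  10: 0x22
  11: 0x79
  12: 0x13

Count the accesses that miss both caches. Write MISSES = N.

  [0] addr=0x70 blk=28 s=0: MISS | VC []
  [1] addr=0x20 blk=8 s=0: MISS | VC [28]
  [2] addr=0x72 blk=28 s=0: VC-HIT | VC [8]
  [3] addr=0x72 blk=28 s=0: L1-HIT | VC [8]
  [4] addr=0x23 blk=8 s=0: VC-HIT | VC [28]
  [5] addr=0x72 blk=28 s=0: VC-HIT | VC [8]
  [6] addr=0x72 blk=28 s=0: L1-HIT | VC [8]
  [7] addr=0x21 blk=8 s=0: VC-HIT | VC [28]
  [8] addr=0x12 blk=4 s=0: MISS | VC [28, 8]
  [9] addr=0x11 blk=4 s=0: L1-HIT | VC [28, 8]
  [10] addr=0x22 blk=8 s=0: VC-HIT | VC [28, 4]
  [11] addr=0x79 blk=30 s=2: MISS | VC [28, 4]
  [12] addr=0x13 blk=4 s=0: VC-HIT | VC [28, 8]

MISSES = 4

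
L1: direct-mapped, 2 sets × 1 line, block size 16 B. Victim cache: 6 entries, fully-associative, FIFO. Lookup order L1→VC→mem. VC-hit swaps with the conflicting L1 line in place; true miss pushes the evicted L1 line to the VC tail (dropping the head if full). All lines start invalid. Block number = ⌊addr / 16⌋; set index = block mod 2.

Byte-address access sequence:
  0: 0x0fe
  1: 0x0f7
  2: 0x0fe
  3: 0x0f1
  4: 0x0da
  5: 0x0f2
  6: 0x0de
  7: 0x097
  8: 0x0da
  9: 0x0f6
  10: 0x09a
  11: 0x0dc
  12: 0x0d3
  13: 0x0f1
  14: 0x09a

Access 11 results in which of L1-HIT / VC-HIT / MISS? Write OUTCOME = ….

  [0] addr=0xfe blk=15 s=1: MISS | VC []
  [1] addr=0xf7 blk=15 s=1: L1-HIT | VC []
  [2] addr=0xfe blk=15 s=1: L1-HIT | VC []
  [3] addr=0xf1 blk=15 s=1: L1-HIT | VC []
  [4] addr=0xda blk=13 s=1: MISS | VC [15]
  [5] addr=0xf2 blk=15 s=1: VC-HIT | VC [13]
  [6] addr=0xde blk=13 s=1: VC-HIT | VC [15]
  [7] addr=0x97 blk=9 s=1: MISS | VC [15, 13]
  [8] addr=0xda blk=13 s=1: VC-HIT | VC [15, 9]
  [9] addr=0xf6 blk=15 s=1: VC-HIT | VC [13, 9]
  [10] addr=0x9a blk=9 s=1: VC-HIT | VC [13, 15]
  [11] addr=0xdc blk=13 s=1: VC-HIT | VC [9, 15]
  [12] addr=0xd3 blk=13 s=1: L1-HIT | VC [9, 15]
  [13] addr=0xf1 blk=15 s=1: VC-HIT | VC [9, 13]
  [14] addr=0x9a blk=9 s=1: VC-HIT | VC [15, 13]

OUTCOME = VC-HIT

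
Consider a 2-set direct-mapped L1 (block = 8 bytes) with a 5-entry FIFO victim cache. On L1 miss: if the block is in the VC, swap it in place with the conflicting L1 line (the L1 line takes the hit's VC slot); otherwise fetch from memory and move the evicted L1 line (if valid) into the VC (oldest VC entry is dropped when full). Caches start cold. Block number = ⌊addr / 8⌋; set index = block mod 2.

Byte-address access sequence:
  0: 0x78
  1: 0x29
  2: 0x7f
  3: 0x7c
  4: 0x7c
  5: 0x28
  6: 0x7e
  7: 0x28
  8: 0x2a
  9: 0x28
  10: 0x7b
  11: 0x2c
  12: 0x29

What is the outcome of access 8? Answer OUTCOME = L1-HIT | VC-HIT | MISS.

OUTCOME = L1-HIT

  [0] addr=0x78 blk=15 s=1: MISS | VC []
  [1] addr=0x29 blk=5 s=1: MISS | VC [15]
  [2] addr=0x7f blk=15 s=1: VC-HIT | VC [5]
  [3] addr=0x7c blk=15 s=1: L1-HIT | VC [5]
  [4] addr=0x7c blk=15 s=1: L1-HIT | VC [5]
  [5] addr=0x28 blk=5 s=1: VC-HIT | VC [15]
  [6] addr=0x7e blk=15 s=1: VC-HIT | VC [5]
  [7] addr=0x28 blk=5 s=1: VC-HIT | VC [15]
  [8] addr=0x2a blk=5 s=1: L1-HIT | VC [15]
  [9] addr=0x28 blk=5 s=1: L1-HIT | VC [15]
  [10] addr=0x7b blk=15 s=1: VC-HIT | VC [5]
  [11] addr=0x2c blk=5 s=1: VC-HIT | VC [15]
  [12] addr=0x29 blk=5 s=1: L1-HIT | VC [15]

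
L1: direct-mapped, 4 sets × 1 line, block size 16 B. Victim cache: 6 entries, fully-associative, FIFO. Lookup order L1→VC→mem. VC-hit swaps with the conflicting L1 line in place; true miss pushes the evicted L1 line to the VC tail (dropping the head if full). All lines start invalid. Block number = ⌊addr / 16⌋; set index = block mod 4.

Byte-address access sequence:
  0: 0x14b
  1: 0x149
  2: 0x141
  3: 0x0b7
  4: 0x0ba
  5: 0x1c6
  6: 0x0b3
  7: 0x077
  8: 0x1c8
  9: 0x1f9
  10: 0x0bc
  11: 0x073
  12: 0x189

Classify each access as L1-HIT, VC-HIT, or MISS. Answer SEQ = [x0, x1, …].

SEQ = [MISS, L1-HIT, L1-HIT, MISS, L1-HIT, MISS, L1-HIT, MISS, L1-HIT, MISS, VC-HIT, VC-HIT, MISS]

  [0] addr=0x14b blk=20 s=0: MISS | VC []
  [1] addr=0x149 blk=20 s=0: L1-HIT | VC []
  [2] addr=0x141 blk=20 s=0: L1-HIT | VC []
  [3] addr=0xb7 blk=11 s=3: MISS | VC []
  [4] addr=0xba blk=11 s=3: L1-HIT | VC []
  [5] addr=0x1c6 blk=28 s=0: MISS | VC [20]
  [6] addr=0xb3 blk=11 s=3: L1-HIT | VC [20]
  [7] addr=0x77 blk=7 s=3: MISS | VC [20, 11]
  [8] addr=0x1c8 blk=28 s=0: L1-HIT | VC [20, 11]
  [9] addr=0x1f9 blk=31 s=3: MISS | VC [20, 11, 7]
  [10] addr=0xbc blk=11 s=3: VC-HIT | VC [20, 31, 7]
  [11] addr=0x73 blk=7 s=3: VC-HIT | VC [20, 31, 11]
  [12] addr=0x189 blk=24 s=0: MISS | VC [20, 31, 11, 28]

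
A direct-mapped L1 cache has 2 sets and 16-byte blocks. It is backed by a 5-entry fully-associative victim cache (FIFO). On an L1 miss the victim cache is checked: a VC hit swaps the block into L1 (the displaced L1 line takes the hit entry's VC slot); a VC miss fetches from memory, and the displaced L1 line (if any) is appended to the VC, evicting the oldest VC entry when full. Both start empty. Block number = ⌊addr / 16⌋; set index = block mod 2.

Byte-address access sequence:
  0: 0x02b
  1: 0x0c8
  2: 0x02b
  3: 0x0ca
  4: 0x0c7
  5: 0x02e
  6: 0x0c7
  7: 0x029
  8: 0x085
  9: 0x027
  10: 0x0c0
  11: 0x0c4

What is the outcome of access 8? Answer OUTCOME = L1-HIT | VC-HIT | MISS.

OUTCOME = MISS

#0 0x2b→b2/s0 MISS; vc=[]
#1 0xc8→b12/s0 MISS; vc=[2]
#2 0x2b→b2/s0 VC-HIT; vc=[12]
#3 0xca→b12/s0 VC-HIT; vc=[2]
#4 0xc7→b12/s0 L1-HIT; vc=[2]
#5 0x2e→b2/s0 VC-HIT; vc=[12]
#6 0xc7→b12/s0 VC-HIT; vc=[2]
#7 0x29→b2/s0 VC-HIT; vc=[12]
#8 0x85→b8/s0 MISS; vc=[12,2]
#9 0x27→b2/s0 VC-HIT; vc=[12,8]
#10 0xc0→b12/s0 VC-HIT; vc=[2,8]
#11 0xc4→b12/s0 L1-HIT; vc=[2,8]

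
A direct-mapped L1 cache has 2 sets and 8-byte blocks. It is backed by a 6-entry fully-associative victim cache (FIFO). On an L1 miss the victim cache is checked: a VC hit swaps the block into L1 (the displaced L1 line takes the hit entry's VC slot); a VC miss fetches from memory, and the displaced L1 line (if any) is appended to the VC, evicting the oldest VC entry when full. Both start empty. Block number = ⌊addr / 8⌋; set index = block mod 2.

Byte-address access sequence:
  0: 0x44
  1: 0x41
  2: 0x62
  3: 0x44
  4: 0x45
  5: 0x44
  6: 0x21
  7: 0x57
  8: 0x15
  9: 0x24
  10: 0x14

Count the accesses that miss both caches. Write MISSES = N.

MISSES = 5

0: 0x44 (blk 8, set 0) → MISS  vc=[]
1: 0x41 (blk 8, set 0) → L1-HIT  vc=[]
2: 0x62 (blk 12, set 0) → MISS  vc=[8]
3: 0x44 (blk 8, set 0) → VC-HIT  vc=[12]
4: 0x45 (blk 8, set 0) → L1-HIT  vc=[12]
5: 0x44 (blk 8, set 0) → L1-HIT  vc=[12]
6: 0x21 (blk 4, set 0) → MISS  vc=[12, 8]
7: 0x57 (blk 10, set 0) → MISS  vc=[12, 8, 4]
8: 0x15 (blk 2, set 0) → MISS  vc=[12, 8, 4, 10]
9: 0x24 (blk 4, set 0) → VC-HIT  vc=[12, 8, 2, 10]
10: 0x14 (blk 2, set 0) → VC-HIT  vc=[12, 8, 4, 10]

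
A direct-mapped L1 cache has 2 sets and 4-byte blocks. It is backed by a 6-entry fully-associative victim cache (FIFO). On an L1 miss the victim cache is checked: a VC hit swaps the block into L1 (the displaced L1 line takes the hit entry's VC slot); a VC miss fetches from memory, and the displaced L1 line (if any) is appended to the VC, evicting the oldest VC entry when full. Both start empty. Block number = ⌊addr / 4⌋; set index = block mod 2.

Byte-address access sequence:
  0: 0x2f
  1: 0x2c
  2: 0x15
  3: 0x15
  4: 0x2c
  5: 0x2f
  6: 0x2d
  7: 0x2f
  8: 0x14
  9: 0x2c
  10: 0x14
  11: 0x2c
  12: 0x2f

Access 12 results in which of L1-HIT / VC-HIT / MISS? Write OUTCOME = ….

OUTCOME = L1-HIT

  [0] addr=0x2f blk=11 s=1: MISS | VC []
  [1] addr=0x2c blk=11 s=1: L1-HIT | VC []
  [2] addr=0x15 blk=5 s=1: MISS | VC [11]
  [3] addr=0x15 blk=5 s=1: L1-HIT | VC [11]
  [4] addr=0x2c blk=11 s=1: VC-HIT | VC [5]
  [5] addr=0x2f blk=11 s=1: L1-HIT | VC [5]
  [6] addr=0x2d blk=11 s=1: L1-HIT | VC [5]
  [7] addr=0x2f blk=11 s=1: L1-HIT | VC [5]
  [8] addr=0x14 blk=5 s=1: VC-HIT | VC [11]
  [9] addr=0x2c blk=11 s=1: VC-HIT | VC [5]
  [10] addr=0x14 blk=5 s=1: VC-HIT | VC [11]
  [11] addr=0x2c blk=11 s=1: VC-HIT | VC [5]
  [12] addr=0x2f blk=11 s=1: L1-HIT | VC [5]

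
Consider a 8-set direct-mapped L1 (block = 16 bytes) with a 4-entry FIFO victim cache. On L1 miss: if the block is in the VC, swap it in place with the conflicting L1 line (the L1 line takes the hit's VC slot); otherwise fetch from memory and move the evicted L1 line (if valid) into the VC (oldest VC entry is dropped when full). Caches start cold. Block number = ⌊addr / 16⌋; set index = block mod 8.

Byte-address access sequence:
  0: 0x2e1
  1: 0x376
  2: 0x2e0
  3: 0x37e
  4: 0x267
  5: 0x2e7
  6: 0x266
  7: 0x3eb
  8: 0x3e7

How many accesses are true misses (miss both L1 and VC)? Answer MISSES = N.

MISSES = 4

#0 0x2e1→b46/s6 MISS; vc=[]
#1 0x376→b55/s7 MISS; vc=[]
#2 0x2e0→b46/s6 L1-HIT; vc=[]
#3 0x37e→b55/s7 L1-HIT; vc=[]
#4 0x267→b38/s6 MISS; vc=[46]
#5 0x2e7→b46/s6 VC-HIT; vc=[38]
#6 0x266→b38/s6 VC-HIT; vc=[46]
#7 0x3eb→b62/s6 MISS; vc=[46,38]
#8 0x3e7→b62/s6 L1-HIT; vc=[46,38]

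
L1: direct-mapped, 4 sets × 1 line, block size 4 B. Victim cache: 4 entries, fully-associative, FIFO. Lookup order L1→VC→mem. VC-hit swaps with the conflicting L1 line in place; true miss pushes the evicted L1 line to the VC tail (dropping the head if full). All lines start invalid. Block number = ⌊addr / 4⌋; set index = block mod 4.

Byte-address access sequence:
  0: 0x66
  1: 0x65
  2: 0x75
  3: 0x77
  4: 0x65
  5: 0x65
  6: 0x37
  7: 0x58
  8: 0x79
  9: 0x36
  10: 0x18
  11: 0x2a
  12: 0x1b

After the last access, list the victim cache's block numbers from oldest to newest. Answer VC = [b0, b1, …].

  [0] addr=0x66 blk=25 s=1: MISS | VC []
  [1] addr=0x65 blk=25 s=1: L1-HIT | VC []
  [2] addr=0x75 blk=29 s=1: MISS | VC [25]
  [3] addr=0x77 blk=29 s=1: L1-HIT | VC [25]
  [4] addr=0x65 blk=25 s=1: VC-HIT | VC [29]
  [5] addr=0x65 blk=25 s=1: L1-HIT | VC [29]
  [6] addr=0x37 blk=13 s=1: MISS | VC [29, 25]
  [7] addr=0x58 blk=22 s=2: MISS | VC [29, 25]
  [8] addr=0x79 blk=30 s=2: MISS | VC [29, 25, 22]
  [9] addr=0x36 blk=13 s=1: L1-HIT | VC [29, 25, 22]
  [10] addr=0x18 blk=6 s=2: MISS | VC [29, 25, 22, 30]
  [11] addr=0x2a blk=10 s=2: MISS | VC [25, 22, 30, 6]
  [12] addr=0x1b blk=6 s=2: VC-HIT | VC [25, 22, 30, 10]

VC = [25, 22, 30, 10]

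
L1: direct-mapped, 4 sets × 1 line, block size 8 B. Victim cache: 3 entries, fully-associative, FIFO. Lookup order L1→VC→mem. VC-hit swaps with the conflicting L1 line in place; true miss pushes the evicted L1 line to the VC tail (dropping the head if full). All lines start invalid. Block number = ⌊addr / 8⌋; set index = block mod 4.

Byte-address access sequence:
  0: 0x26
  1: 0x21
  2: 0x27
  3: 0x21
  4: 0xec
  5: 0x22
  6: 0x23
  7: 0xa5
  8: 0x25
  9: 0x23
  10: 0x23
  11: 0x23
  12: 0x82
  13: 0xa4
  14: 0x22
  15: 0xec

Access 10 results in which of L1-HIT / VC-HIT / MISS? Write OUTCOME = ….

  [0] addr=0x26 blk=4 s=0: MISS | VC []
  [1] addr=0x21 blk=4 s=0: L1-HIT | VC []
  [2] addr=0x27 blk=4 s=0: L1-HIT | VC []
  [3] addr=0x21 blk=4 s=0: L1-HIT | VC []
  [4] addr=0xec blk=29 s=1: MISS | VC []
  [5] addr=0x22 blk=4 s=0: L1-HIT | VC []
  [6] addr=0x23 blk=4 s=0: L1-HIT | VC []
  [7] addr=0xa5 blk=20 s=0: MISS | VC [4]
  [8] addr=0x25 blk=4 s=0: VC-HIT | VC [20]
  [9] addr=0x23 blk=4 s=0: L1-HIT | VC [20]
  [10] addr=0x23 blk=4 s=0: L1-HIT | VC [20]
  [11] addr=0x23 blk=4 s=0: L1-HIT | VC [20]
  [12] addr=0x82 blk=16 s=0: MISS | VC [20, 4]
  [13] addr=0xa4 blk=20 s=0: VC-HIT | VC [16, 4]
  [14] addr=0x22 blk=4 s=0: VC-HIT | VC [16, 20]
  [15] addr=0xec blk=29 s=1: L1-HIT | VC [16, 20]

OUTCOME = L1-HIT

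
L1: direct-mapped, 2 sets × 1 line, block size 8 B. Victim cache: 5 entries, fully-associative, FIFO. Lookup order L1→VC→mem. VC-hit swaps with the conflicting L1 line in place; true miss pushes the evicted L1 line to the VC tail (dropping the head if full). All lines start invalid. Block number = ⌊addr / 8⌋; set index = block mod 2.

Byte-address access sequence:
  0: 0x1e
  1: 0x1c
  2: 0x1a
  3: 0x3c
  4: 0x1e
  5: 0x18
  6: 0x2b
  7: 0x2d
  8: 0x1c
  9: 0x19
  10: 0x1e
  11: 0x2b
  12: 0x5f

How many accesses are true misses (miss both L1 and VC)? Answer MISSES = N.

MISSES = 4

0: 0x1e (blk 3, set 1) → MISS  vc=[]
1: 0x1c (blk 3, set 1) → L1-HIT  vc=[]
2: 0x1a (blk 3, set 1) → L1-HIT  vc=[]
3: 0x3c (blk 7, set 1) → MISS  vc=[3]
4: 0x1e (blk 3, set 1) → VC-HIT  vc=[7]
5: 0x18 (blk 3, set 1) → L1-HIT  vc=[7]
6: 0x2b (blk 5, set 1) → MISS  vc=[7, 3]
7: 0x2d (blk 5, set 1) → L1-HIT  vc=[7, 3]
8: 0x1c (blk 3, set 1) → VC-HIT  vc=[7, 5]
9: 0x19 (blk 3, set 1) → L1-HIT  vc=[7, 5]
10: 0x1e (blk 3, set 1) → L1-HIT  vc=[7, 5]
11: 0x2b (blk 5, set 1) → VC-HIT  vc=[7, 3]
12: 0x5f (blk 11, set 1) → MISS  vc=[7, 3, 5]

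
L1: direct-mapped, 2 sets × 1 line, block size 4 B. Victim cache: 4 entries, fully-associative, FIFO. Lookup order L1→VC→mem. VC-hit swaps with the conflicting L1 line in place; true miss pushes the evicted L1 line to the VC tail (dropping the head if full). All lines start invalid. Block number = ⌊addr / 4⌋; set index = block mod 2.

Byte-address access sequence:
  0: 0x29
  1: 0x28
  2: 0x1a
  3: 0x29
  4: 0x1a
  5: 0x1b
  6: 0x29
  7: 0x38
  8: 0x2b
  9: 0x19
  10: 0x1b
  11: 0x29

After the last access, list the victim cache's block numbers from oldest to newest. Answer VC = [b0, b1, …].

#0 0x29→b10/s0 MISS; vc=[]
#1 0x28→b10/s0 L1-HIT; vc=[]
#2 0x1a→b6/s0 MISS; vc=[10]
#3 0x29→b10/s0 VC-HIT; vc=[6]
#4 0x1a→b6/s0 VC-HIT; vc=[10]
#5 0x1b→b6/s0 L1-HIT; vc=[10]
#6 0x29→b10/s0 VC-HIT; vc=[6]
#7 0x38→b14/s0 MISS; vc=[6,10]
#8 0x2b→b10/s0 VC-HIT; vc=[6,14]
#9 0x19→b6/s0 VC-HIT; vc=[10,14]
#10 0x1b→b6/s0 L1-HIT; vc=[10,14]
#11 0x29→b10/s0 VC-HIT; vc=[6,14]

VC = [6, 14]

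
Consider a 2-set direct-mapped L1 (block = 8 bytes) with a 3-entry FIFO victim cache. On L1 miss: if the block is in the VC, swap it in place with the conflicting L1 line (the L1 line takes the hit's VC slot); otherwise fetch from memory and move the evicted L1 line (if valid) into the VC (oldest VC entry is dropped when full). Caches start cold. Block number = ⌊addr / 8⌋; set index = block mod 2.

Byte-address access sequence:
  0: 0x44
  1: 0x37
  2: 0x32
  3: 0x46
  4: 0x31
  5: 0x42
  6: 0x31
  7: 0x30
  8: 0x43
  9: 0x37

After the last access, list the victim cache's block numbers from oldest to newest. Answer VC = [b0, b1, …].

#0 0x44→b8/s0 MISS; vc=[]
#1 0x37→b6/s0 MISS; vc=[8]
#2 0x32→b6/s0 L1-HIT; vc=[8]
#3 0x46→b8/s0 VC-HIT; vc=[6]
#4 0x31→b6/s0 VC-HIT; vc=[8]
#5 0x42→b8/s0 VC-HIT; vc=[6]
#6 0x31→b6/s0 VC-HIT; vc=[8]
#7 0x30→b6/s0 L1-HIT; vc=[8]
#8 0x43→b8/s0 VC-HIT; vc=[6]
#9 0x37→b6/s0 VC-HIT; vc=[8]

VC = [8]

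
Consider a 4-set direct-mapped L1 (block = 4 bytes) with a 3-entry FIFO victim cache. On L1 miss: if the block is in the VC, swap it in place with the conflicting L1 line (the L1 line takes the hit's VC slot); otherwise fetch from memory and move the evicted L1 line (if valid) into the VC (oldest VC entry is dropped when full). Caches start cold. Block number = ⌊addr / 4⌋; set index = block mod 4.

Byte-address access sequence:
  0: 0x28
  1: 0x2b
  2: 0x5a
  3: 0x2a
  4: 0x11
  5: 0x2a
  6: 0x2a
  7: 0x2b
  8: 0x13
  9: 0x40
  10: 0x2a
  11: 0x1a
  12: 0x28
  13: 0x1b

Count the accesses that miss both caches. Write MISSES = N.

#0 0x28→b10/s2 MISS; vc=[]
#1 0x2b→b10/s2 L1-HIT; vc=[]
#2 0x5a→b22/s2 MISS; vc=[10]
#3 0x2a→b10/s2 VC-HIT; vc=[22]
#4 0x11→b4/s0 MISS; vc=[22]
#5 0x2a→b10/s2 L1-HIT; vc=[22]
#6 0x2a→b10/s2 L1-HIT; vc=[22]
#7 0x2b→b10/s2 L1-HIT; vc=[22]
#8 0x13→b4/s0 L1-HIT; vc=[22]
#9 0x40→b16/s0 MISS; vc=[22,4]
#10 0x2a→b10/s2 L1-HIT; vc=[22,4]
#11 0x1a→b6/s2 MISS; vc=[22,4,10]
#12 0x28→b10/s2 VC-HIT; vc=[22,4,6]
#13 0x1b→b6/s2 VC-HIT; vc=[22,4,10]

MISSES = 5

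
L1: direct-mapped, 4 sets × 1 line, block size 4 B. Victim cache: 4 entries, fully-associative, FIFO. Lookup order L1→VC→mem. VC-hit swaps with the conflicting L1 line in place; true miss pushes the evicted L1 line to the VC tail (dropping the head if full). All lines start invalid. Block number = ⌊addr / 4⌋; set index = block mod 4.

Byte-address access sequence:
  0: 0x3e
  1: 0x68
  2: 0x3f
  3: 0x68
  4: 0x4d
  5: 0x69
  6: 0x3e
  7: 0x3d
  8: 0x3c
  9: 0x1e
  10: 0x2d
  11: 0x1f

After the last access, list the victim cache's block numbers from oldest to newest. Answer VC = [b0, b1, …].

  [0] addr=0x3e blk=15 s=3: MISS | VC []
  [1] addr=0x68 blk=26 s=2: MISS | VC []
  [2] addr=0x3f blk=15 s=3: L1-HIT | VC []
  [3] addr=0x68 blk=26 s=2: L1-HIT | VC []
  [4] addr=0x4d blk=19 s=3: MISS | VC [15]
  [5] addr=0x69 blk=26 s=2: L1-HIT | VC [15]
  [6] addr=0x3e blk=15 s=3: VC-HIT | VC [19]
  [7] addr=0x3d blk=15 s=3: L1-HIT | VC [19]
  [8] addr=0x3c blk=15 s=3: L1-HIT | VC [19]
  [9] addr=0x1e blk=7 s=3: MISS | VC [19, 15]
  [10] addr=0x2d blk=11 s=3: MISS | VC [19, 15, 7]
  [11] addr=0x1f blk=7 s=3: VC-HIT | VC [19, 15, 11]

VC = [19, 15, 11]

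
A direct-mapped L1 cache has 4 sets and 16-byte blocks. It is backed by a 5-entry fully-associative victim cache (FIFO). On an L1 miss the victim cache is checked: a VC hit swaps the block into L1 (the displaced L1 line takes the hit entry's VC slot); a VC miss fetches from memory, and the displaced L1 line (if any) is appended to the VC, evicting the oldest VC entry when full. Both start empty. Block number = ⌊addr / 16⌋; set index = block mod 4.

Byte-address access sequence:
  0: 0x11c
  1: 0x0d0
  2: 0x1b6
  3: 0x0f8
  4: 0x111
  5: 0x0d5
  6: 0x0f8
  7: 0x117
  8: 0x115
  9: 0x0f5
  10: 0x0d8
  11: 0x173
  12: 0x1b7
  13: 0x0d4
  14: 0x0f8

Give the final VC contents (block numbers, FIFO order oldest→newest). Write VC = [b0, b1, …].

VC = [17, 23, 27]

  [0] addr=0x11c blk=17 s=1: MISS | VC []
  [1] addr=0xd0 blk=13 s=1: MISS | VC [17]
  [2] addr=0x1b6 blk=27 s=3: MISS | VC [17]
  [3] addr=0xf8 blk=15 s=3: MISS | VC [17, 27]
  [4] addr=0x111 blk=17 s=1: VC-HIT | VC [13, 27]
  [5] addr=0xd5 blk=13 s=1: VC-HIT | VC [17, 27]
  [6] addr=0xf8 blk=15 s=3: L1-HIT | VC [17, 27]
  [7] addr=0x117 blk=17 s=1: VC-HIT | VC [13, 27]
  [8] addr=0x115 blk=17 s=1: L1-HIT | VC [13, 27]
  [9] addr=0xf5 blk=15 s=3: L1-HIT | VC [13, 27]
  [10] addr=0xd8 blk=13 s=1: VC-HIT | VC [17, 27]
  [11] addr=0x173 blk=23 s=3: MISS | VC [17, 27, 15]
  [12] addr=0x1b7 blk=27 s=3: VC-HIT | VC [17, 23, 15]
  [13] addr=0xd4 blk=13 s=1: L1-HIT | VC [17, 23, 15]
  [14] addr=0xf8 blk=15 s=3: VC-HIT | VC [17, 23, 27]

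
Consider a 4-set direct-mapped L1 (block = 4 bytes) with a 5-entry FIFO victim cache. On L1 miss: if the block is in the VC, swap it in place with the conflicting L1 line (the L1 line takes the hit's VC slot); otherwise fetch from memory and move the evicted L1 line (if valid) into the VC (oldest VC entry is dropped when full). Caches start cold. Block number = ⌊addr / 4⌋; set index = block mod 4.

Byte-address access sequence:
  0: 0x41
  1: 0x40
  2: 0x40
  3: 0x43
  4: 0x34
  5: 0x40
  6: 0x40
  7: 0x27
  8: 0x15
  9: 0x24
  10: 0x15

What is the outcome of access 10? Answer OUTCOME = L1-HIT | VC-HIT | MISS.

OUTCOME = VC-HIT

  [0] addr=0x41 blk=16 s=0: MISS | VC []
  [1] addr=0x40 blk=16 s=0: L1-HIT | VC []
  [2] addr=0x40 blk=16 s=0: L1-HIT | VC []
  [3] addr=0x43 blk=16 s=0: L1-HIT | VC []
  [4] addr=0x34 blk=13 s=1: MISS | VC []
  [5] addr=0x40 blk=16 s=0: L1-HIT | VC []
  [6] addr=0x40 blk=16 s=0: L1-HIT | VC []
  [7] addr=0x27 blk=9 s=1: MISS | VC [13]
  [8] addr=0x15 blk=5 s=1: MISS | VC [13, 9]
  [9] addr=0x24 blk=9 s=1: VC-HIT | VC [13, 5]
  [10] addr=0x15 blk=5 s=1: VC-HIT | VC [13, 9]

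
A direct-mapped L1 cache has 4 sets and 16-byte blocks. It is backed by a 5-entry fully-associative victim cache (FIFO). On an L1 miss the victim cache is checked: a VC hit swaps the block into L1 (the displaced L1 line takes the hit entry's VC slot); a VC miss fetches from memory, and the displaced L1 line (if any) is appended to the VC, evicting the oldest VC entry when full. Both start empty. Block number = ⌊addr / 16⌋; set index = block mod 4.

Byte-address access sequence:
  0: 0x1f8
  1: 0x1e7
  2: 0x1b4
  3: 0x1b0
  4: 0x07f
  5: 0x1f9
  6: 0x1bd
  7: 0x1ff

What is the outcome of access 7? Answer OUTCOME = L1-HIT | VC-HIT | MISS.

0: 0x1f8 (blk 31, set 3) → MISS  vc=[]
1: 0x1e7 (blk 30, set 2) → MISS  vc=[]
2: 0x1b4 (blk 27, set 3) → MISS  vc=[31]
3: 0x1b0 (blk 27, set 3) → L1-HIT  vc=[31]
4: 0x7f (blk 7, set 3) → MISS  vc=[31, 27]
5: 0x1f9 (blk 31, set 3) → VC-HIT  vc=[7, 27]
6: 0x1bd (blk 27, set 3) → VC-HIT  vc=[7, 31]
7: 0x1ff (blk 31, set 3) → VC-HIT  vc=[7, 27]

OUTCOME = VC-HIT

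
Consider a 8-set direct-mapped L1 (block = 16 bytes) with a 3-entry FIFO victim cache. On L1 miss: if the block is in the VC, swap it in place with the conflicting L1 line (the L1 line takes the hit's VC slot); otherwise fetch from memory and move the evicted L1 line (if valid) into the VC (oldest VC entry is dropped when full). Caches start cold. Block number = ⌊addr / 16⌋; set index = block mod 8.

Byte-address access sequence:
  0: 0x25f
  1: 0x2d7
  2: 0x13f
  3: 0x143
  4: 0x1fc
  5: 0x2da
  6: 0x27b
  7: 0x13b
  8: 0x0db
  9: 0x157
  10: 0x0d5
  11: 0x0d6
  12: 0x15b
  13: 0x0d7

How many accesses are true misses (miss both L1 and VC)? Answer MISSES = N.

#0 0x25f→b37/s5 MISS; vc=[]
#1 0x2d7→b45/s5 MISS; vc=[37]
#2 0x13f→b19/s3 MISS; vc=[37]
#3 0x143→b20/s4 MISS; vc=[37]
#4 0x1fc→b31/s7 MISS; vc=[37]
#5 0x2da→b45/s5 L1-HIT; vc=[37]
#6 0x27b→b39/s7 MISS; vc=[37,31]
#7 0x13b→b19/s3 L1-HIT; vc=[37,31]
#8 0xdb→b13/s5 MISS; vc=[37,31,45]
#9 0x157→b21/s5 MISS; vc=[31,45,13]
#10 0xd5→b13/s5 VC-HIT; vc=[31,45,21]
#11 0xd6→b13/s5 L1-HIT; vc=[31,45,21]
#12 0x15b→b21/s5 VC-HIT; vc=[31,45,13]
#13 0xd7→b13/s5 VC-HIT; vc=[31,45,21]

MISSES = 8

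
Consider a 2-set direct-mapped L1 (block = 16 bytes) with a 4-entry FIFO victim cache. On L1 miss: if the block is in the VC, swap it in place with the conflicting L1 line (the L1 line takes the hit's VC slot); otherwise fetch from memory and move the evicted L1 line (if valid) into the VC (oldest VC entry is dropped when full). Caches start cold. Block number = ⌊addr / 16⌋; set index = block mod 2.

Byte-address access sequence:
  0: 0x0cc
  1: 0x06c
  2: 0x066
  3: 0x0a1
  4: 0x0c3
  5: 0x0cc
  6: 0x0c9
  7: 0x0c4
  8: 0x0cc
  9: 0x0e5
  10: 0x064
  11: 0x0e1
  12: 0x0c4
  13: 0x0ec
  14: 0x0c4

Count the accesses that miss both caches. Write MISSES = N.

MISSES = 4

  [0] addr=0xcc blk=12 s=0: MISS | VC []
  [1] addr=0x6c blk=6 s=0: MISS | VC [12]
  [2] addr=0x66 blk=6 s=0: L1-HIT | VC [12]
  [3] addr=0xa1 blk=10 s=0: MISS | VC [12, 6]
  [4] addr=0xc3 blk=12 s=0: VC-HIT | VC [10, 6]
  [5] addr=0xcc blk=12 s=0: L1-HIT | VC [10, 6]
  [6] addr=0xc9 blk=12 s=0: L1-HIT | VC [10, 6]
  [7] addr=0xc4 blk=12 s=0: L1-HIT | VC [10, 6]
  [8] addr=0xcc blk=12 s=0: L1-HIT | VC [10, 6]
  [9] addr=0xe5 blk=14 s=0: MISS | VC [10, 6, 12]
  [10] addr=0x64 blk=6 s=0: VC-HIT | VC [10, 14, 12]
  [11] addr=0xe1 blk=14 s=0: VC-HIT | VC [10, 6, 12]
  [12] addr=0xc4 blk=12 s=0: VC-HIT | VC [10, 6, 14]
  [13] addr=0xec blk=14 s=0: VC-HIT | VC [10, 6, 12]
  [14] addr=0xc4 blk=12 s=0: VC-HIT | VC [10, 6, 14]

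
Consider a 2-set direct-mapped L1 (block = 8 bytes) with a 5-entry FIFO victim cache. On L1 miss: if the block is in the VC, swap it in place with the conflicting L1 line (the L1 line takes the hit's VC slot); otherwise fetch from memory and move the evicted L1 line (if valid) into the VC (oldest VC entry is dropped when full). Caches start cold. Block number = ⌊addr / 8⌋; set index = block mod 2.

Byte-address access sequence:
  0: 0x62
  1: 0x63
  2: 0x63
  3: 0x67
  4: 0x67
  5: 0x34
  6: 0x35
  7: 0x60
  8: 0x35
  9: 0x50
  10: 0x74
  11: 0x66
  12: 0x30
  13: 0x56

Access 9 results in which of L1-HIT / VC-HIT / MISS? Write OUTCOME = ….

OUTCOME = MISS

  [0] addr=0x62 blk=12 s=0: MISS | VC []
  [1] addr=0x63 blk=12 s=0: L1-HIT | VC []
  [2] addr=0x63 blk=12 s=0: L1-HIT | VC []
  [3] addr=0x67 blk=12 s=0: L1-HIT | VC []
  [4] addr=0x67 blk=12 s=0: L1-HIT | VC []
  [5] addr=0x34 blk=6 s=0: MISS | VC [12]
  [6] addr=0x35 blk=6 s=0: L1-HIT | VC [12]
  [7] addr=0x60 blk=12 s=0: VC-HIT | VC [6]
  [8] addr=0x35 blk=6 s=0: VC-HIT | VC [12]
  [9] addr=0x50 blk=10 s=0: MISS | VC [12, 6]
  [10] addr=0x74 blk=14 s=0: MISS | VC [12, 6, 10]
  [11] addr=0x66 blk=12 s=0: VC-HIT | VC [14, 6, 10]
  [12] addr=0x30 blk=6 s=0: VC-HIT | VC [14, 12, 10]
  [13] addr=0x56 blk=10 s=0: VC-HIT | VC [14, 12, 6]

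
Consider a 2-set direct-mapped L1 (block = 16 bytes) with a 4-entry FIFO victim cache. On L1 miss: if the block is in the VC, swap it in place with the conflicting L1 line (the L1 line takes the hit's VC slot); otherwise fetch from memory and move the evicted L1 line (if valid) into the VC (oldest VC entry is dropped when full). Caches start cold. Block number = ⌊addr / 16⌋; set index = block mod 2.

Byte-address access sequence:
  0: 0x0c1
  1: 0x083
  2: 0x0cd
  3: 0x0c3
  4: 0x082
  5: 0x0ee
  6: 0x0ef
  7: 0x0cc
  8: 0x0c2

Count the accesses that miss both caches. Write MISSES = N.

#0 0xc1→b12/s0 MISS; vc=[]
#1 0x83→b8/s0 MISS; vc=[12]
#2 0xcd→b12/s0 VC-HIT; vc=[8]
#3 0xc3→b12/s0 L1-HIT; vc=[8]
#4 0x82→b8/s0 VC-HIT; vc=[12]
#5 0xee→b14/s0 MISS; vc=[12,8]
#6 0xef→b14/s0 L1-HIT; vc=[12,8]
#7 0xcc→b12/s0 VC-HIT; vc=[14,8]
#8 0xc2→b12/s0 L1-HIT; vc=[14,8]

MISSES = 3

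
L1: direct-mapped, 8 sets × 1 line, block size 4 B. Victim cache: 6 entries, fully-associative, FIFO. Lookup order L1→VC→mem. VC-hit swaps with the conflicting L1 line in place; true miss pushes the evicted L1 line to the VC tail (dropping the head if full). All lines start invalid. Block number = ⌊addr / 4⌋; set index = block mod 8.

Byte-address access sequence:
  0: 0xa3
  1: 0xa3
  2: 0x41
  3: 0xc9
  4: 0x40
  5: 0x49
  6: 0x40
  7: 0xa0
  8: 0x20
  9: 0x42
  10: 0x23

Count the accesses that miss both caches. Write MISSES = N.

#0 0xa3→b40/s0 MISS; vc=[]
#1 0xa3→b40/s0 L1-HIT; vc=[]
#2 0x41→b16/s0 MISS; vc=[40]
#3 0xc9→b50/s2 MISS; vc=[40]
#4 0x40→b16/s0 L1-HIT; vc=[40]
#5 0x49→b18/s2 MISS; vc=[40,50]
#6 0x40→b16/s0 L1-HIT; vc=[40,50]
#7 0xa0→b40/s0 VC-HIT; vc=[16,50]
#8 0x20→b8/s0 MISS; vc=[16,50,40]
#9 0x42→b16/s0 VC-HIT; vc=[8,50,40]
#10 0x23→b8/s0 VC-HIT; vc=[16,50,40]

MISSES = 5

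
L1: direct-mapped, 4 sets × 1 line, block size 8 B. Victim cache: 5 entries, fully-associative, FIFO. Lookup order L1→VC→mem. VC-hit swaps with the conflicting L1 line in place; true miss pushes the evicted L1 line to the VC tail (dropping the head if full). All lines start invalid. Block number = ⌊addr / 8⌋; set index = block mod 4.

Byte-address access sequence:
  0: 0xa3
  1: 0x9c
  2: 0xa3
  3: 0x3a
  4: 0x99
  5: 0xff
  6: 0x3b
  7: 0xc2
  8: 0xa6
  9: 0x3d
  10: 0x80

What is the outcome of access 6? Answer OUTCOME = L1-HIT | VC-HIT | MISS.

OUTCOME = VC-HIT

#0 0xa3→b20/s0 MISS; vc=[]
#1 0x9c→b19/s3 MISS; vc=[]
#2 0xa3→b20/s0 L1-HIT; vc=[]
#3 0x3a→b7/s3 MISS; vc=[19]
#4 0x99→b19/s3 VC-HIT; vc=[7]
#5 0xff→b31/s3 MISS; vc=[7,19]
#6 0x3b→b7/s3 VC-HIT; vc=[31,19]
#7 0xc2→b24/s0 MISS; vc=[31,19,20]
#8 0xa6→b20/s0 VC-HIT; vc=[31,19,24]
#9 0x3d→b7/s3 L1-HIT; vc=[31,19,24]
#10 0x80→b16/s0 MISS; vc=[31,19,24,20]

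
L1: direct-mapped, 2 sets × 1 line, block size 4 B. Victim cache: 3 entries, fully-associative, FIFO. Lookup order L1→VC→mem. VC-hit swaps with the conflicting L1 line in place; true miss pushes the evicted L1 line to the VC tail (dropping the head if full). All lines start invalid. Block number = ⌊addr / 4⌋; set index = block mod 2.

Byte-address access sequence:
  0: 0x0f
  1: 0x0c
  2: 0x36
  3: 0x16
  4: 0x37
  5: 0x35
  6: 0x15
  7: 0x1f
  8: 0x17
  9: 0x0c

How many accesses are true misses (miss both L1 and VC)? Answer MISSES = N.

MISSES = 4

#0 0xf→b3/s1 MISS; vc=[]
#1 0xc→b3/s1 L1-HIT; vc=[]
#2 0x36→b13/s1 MISS; vc=[3]
#3 0x16→b5/s1 MISS; vc=[3,13]
#4 0x37→b13/s1 VC-HIT; vc=[3,5]
#5 0x35→b13/s1 L1-HIT; vc=[3,5]
#6 0x15→b5/s1 VC-HIT; vc=[3,13]
#7 0x1f→b7/s1 MISS; vc=[3,13,5]
#8 0x17→b5/s1 VC-HIT; vc=[3,13,7]
#9 0xc→b3/s1 VC-HIT; vc=[5,13,7]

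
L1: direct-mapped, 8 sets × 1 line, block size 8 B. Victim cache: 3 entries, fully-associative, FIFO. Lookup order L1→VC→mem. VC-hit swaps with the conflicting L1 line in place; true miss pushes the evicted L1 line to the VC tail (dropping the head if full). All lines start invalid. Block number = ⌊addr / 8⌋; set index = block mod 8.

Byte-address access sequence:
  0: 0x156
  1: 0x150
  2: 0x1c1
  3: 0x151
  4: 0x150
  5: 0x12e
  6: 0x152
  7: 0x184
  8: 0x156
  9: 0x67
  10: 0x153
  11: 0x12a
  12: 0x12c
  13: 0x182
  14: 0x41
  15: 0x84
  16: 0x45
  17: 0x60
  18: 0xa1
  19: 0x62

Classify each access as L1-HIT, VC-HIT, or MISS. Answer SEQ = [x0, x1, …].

#0 0x156→b42/s2 MISS; vc=[]
#1 0x150→b42/s2 L1-HIT; vc=[]
#2 0x1c1→b56/s0 MISS; vc=[]
#3 0x151→b42/s2 L1-HIT; vc=[]
#4 0x150→b42/s2 L1-HIT; vc=[]
#5 0x12e→b37/s5 MISS; vc=[]
#6 0x152→b42/s2 L1-HIT; vc=[]
#7 0x184→b48/s0 MISS; vc=[56]
#8 0x156→b42/s2 L1-HIT; vc=[56]
#9 0x67→b12/s4 MISS; vc=[56]
#10 0x153→b42/s2 L1-HIT; vc=[56]
#11 0x12a→b37/s5 L1-HIT; vc=[56]
#12 0x12c→b37/s5 L1-HIT; vc=[56]
#13 0x182→b48/s0 L1-HIT; vc=[56]
#14 0x41→b8/s0 MISS; vc=[56,48]
#15 0x84→b16/s0 MISS; vc=[56,48,8]
#16 0x45→b8/s0 VC-HIT; vc=[56,48,16]
#17 0x60→b12/s4 L1-HIT; vc=[56,48,16]
#18 0xa1→b20/s4 MISS; vc=[48,16,12]
#19 0x62→b12/s4 VC-HIT; vc=[48,16,20]

SEQ = [MISS, L1-HIT, MISS, L1-HIT, L1-HIT, MISS, L1-HIT, MISS, L1-HIT, MISS, L1-HIT, L1-HIT, L1-HIT, L1-HIT, MISS, MISS, VC-HIT, L1-HIT, MISS, VC-HIT]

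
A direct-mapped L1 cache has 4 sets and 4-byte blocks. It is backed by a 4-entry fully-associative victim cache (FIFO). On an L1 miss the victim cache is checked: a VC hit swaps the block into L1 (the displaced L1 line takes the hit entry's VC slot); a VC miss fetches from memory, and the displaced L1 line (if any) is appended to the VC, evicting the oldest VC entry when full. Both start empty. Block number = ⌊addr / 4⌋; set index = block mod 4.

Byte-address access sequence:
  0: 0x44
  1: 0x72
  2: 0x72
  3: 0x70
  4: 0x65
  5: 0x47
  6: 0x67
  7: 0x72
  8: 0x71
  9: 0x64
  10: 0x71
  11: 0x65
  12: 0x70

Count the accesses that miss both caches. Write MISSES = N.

#0 0x44→b17/s1 MISS; vc=[]
#1 0x72→b28/s0 MISS; vc=[]
#2 0x72→b28/s0 L1-HIT; vc=[]
#3 0x70→b28/s0 L1-HIT; vc=[]
#4 0x65→b25/s1 MISS; vc=[17]
#5 0x47→b17/s1 VC-HIT; vc=[25]
#6 0x67→b25/s1 VC-HIT; vc=[17]
#7 0x72→b28/s0 L1-HIT; vc=[17]
#8 0x71→b28/s0 L1-HIT; vc=[17]
#9 0x64→b25/s1 L1-HIT; vc=[17]
#10 0x71→b28/s0 L1-HIT; vc=[17]
#11 0x65→b25/s1 L1-HIT; vc=[17]
#12 0x70→b28/s0 L1-HIT; vc=[17]

MISSES = 3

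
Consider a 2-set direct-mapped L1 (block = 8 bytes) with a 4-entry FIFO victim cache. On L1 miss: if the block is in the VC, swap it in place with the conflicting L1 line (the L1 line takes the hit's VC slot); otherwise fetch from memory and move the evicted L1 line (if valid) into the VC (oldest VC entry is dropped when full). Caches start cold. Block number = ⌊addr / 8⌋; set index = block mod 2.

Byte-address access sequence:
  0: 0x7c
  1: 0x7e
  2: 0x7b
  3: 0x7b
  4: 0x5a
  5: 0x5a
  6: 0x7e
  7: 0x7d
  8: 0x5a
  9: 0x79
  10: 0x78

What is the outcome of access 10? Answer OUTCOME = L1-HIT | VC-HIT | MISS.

OUTCOME = L1-HIT

0: 0x7c (blk 15, set 1) → MISS  vc=[]
1: 0x7e (blk 15, set 1) → L1-HIT  vc=[]
2: 0x7b (blk 15, set 1) → L1-HIT  vc=[]
3: 0x7b (blk 15, set 1) → L1-HIT  vc=[]
4: 0x5a (blk 11, set 1) → MISS  vc=[15]
5: 0x5a (blk 11, set 1) → L1-HIT  vc=[15]
6: 0x7e (blk 15, set 1) → VC-HIT  vc=[11]
7: 0x7d (blk 15, set 1) → L1-HIT  vc=[11]
8: 0x5a (blk 11, set 1) → VC-HIT  vc=[15]
9: 0x79 (blk 15, set 1) → VC-HIT  vc=[11]
10: 0x78 (blk 15, set 1) → L1-HIT  vc=[11]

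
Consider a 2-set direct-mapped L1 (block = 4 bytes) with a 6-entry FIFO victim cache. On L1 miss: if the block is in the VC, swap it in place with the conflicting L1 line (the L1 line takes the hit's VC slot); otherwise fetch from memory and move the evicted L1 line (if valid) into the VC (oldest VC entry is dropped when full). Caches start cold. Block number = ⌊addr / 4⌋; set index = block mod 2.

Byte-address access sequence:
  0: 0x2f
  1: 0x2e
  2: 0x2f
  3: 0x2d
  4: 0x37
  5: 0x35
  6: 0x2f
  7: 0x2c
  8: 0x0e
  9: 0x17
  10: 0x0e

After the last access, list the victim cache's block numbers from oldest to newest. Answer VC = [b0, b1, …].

VC = [13, 11, 5]

0: 0x2f (blk 11, set 1) → MISS  vc=[]
1: 0x2e (blk 11, set 1) → L1-HIT  vc=[]
2: 0x2f (blk 11, set 1) → L1-HIT  vc=[]
3: 0x2d (blk 11, set 1) → L1-HIT  vc=[]
4: 0x37 (blk 13, set 1) → MISS  vc=[11]
5: 0x35 (blk 13, set 1) → L1-HIT  vc=[11]
6: 0x2f (blk 11, set 1) → VC-HIT  vc=[13]
7: 0x2c (blk 11, set 1) → L1-HIT  vc=[13]
8: 0xe (blk 3, set 1) → MISS  vc=[13, 11]
9: 0x17 (blk 5, set 1) → MISS  vc=[13, 11, 3]
10: 0xe (blk 3, set 1) → VC-HIT  vc=[13, 11, 5]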